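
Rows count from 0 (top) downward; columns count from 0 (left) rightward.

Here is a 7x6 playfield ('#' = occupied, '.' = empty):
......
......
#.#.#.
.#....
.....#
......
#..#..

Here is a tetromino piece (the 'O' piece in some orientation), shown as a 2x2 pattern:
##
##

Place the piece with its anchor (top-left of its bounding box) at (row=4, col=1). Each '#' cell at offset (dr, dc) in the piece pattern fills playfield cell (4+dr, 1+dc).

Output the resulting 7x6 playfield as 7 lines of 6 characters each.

Answer: ......
......
#.#.#.
.#....
.##..#
.##...
#..#..

Derivation:
Fill (4+0,1+0) = (4,1)
Fill (4+0,1+1) = (4,2)
Fill (4+1,1+0) = (5,1)
Fill (4+1,1+1) = (5,2)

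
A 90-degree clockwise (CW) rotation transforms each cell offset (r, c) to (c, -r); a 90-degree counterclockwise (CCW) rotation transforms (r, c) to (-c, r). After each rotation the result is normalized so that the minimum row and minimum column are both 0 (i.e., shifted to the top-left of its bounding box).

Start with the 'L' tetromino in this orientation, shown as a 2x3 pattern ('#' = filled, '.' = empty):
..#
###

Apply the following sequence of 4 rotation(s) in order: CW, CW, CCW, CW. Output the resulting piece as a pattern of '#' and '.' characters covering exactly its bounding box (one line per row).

Answer: ###
#..

Derivation:
Start:
..#
###
After rotation 1 (CW):
#.
#.
##
After rotation 2 (CW):
###
#..
After rotation 3 (CCW):
#.
#.
##
After rotation 4 (CW):
###
#..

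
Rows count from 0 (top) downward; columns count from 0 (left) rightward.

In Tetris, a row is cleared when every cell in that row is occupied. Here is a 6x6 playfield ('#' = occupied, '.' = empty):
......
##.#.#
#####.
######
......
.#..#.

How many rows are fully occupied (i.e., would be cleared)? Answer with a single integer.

Check each row:
  row 0: 6 empty cells -> not full
  row 1: 2 empty cells -> not full
  row 2: 1 empty cell -> not full
  row 3: 0 empty cells -> FULL (clear)
  row 4: 6 empty cells -> not full
  row 5: 4 empty cells -> not full
Total rows cleared: 1

Answer: 1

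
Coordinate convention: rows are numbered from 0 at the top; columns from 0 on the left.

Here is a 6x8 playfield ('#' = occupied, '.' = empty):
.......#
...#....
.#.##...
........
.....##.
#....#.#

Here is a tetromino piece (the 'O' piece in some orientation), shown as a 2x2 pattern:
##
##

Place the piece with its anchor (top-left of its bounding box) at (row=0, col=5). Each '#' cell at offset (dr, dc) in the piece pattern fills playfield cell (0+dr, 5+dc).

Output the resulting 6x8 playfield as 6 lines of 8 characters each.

Answer: .....###
...#.##.
.#.##...
........
.....##.
#....#.#

Derivation:
Fill (0+0,5+0) = (0,5)
Fill (0+0,5+1) = (0,6)
Fill (0+1,5+0) = (1,5)
Fill (0+1,5+1) = (1,6)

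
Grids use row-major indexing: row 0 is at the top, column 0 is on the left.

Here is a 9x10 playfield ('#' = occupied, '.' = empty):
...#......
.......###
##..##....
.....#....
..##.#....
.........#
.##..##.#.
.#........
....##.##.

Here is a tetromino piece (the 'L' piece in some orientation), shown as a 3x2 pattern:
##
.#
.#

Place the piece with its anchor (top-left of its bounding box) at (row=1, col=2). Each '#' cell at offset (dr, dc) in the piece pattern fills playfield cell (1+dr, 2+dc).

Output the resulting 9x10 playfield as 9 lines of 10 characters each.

Answer: ...#......
..##...###
##.###....
...#.#....
..##.#....
.........#
.##..##.#.
.#........
....##.##.

Derivation:
Fill (1+0,2+0) = (1,2)
Fill (1+0,2+1) = (1,3)
Fill (1+1,2+1) = (2,3)
Fill (1+2,2+1) = (3,3)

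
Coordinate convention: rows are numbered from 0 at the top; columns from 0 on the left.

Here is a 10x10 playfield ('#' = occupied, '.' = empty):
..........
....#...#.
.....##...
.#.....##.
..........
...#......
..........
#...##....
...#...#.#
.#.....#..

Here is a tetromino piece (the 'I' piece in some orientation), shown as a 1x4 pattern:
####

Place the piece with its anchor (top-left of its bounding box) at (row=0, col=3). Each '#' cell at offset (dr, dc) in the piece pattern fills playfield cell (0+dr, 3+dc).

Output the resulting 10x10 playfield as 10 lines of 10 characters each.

Fill (0+0,3+0) = (0,3)
Fill (0+0,3+1) = (0,4)
Fill (0+0,3+2) = (0,5)
Fill (0+0,3+3) = (0,6)

Answer: ...####...
....#...#.
.....##...
.#.....##.
..........
...#......
..........
#...##....
...#...#.#
.#.....#..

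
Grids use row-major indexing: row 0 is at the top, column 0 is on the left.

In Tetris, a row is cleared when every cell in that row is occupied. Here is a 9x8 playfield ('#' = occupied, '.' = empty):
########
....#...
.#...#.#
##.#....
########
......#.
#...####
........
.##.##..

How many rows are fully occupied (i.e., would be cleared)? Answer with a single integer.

Answer: 2

Derivation:
Check each row:
  row 0: 0 empty cells -> FULL (clear)
  row 1: 7 empty cells -> not full
  row 2: 5 empty cells -> not full
  row 3: 5 empty cells -> not full
  row 4: 0 empty cells -> FULL (clear)
  row 5: 7 empty cells -> not full
  row 6: 3 empty cells -> not full
  row 7: 8 empty cells -> not full
  row 8: 4 empty cells -> not full
Total rows cleared: 2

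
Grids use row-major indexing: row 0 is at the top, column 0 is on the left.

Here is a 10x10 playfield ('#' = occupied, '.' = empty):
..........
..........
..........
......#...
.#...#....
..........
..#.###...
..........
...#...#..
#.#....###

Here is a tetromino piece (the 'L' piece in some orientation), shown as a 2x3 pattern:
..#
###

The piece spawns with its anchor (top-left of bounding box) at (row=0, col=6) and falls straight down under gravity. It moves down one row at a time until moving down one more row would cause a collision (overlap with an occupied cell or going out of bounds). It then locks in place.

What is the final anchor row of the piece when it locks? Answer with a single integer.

Answer: 1

Derivation:
Spawn at (row=0, col=6). Try each row:
  row 0: fits
  row 1: fits
  row 2: blocked -> lock at row 1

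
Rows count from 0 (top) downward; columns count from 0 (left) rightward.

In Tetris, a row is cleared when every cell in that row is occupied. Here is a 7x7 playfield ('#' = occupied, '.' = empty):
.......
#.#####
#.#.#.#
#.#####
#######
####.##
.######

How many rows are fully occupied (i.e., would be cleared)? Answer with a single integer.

Answer: 1

Derivation:
Check each row:
  row 0: 7 empty cells -> not full
  row 1: 1 empty cell -> not full
  row 2: 3 empty cells -> not full
  row 3: 1 empty cell -> not full
  row 4: 0 empty cells -> FULL (clear)
  row 5: 1 empty cell -> not full
  row 6: 1 empty cell -> not full
Total rows cleared: 1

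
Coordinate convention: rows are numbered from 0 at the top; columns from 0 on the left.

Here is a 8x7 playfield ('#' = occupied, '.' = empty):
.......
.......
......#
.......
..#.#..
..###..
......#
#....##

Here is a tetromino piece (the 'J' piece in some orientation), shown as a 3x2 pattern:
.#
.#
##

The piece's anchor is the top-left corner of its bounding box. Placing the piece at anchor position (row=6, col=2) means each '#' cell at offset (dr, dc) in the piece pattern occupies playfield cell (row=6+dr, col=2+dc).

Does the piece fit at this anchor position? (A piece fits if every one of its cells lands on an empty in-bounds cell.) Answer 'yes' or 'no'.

Check each piece cell at anchor (6, 2):
  offset (0,1) -> (6,3): empty -> OK
  offset (1,1) -> (7,3): empty -> OK
  offset (2,0) -> (8,2): out of bounds -> FAIL
  offset (2,1) -> (8,3): out of bounds -> FAIL
All cells valid: no

Answer: no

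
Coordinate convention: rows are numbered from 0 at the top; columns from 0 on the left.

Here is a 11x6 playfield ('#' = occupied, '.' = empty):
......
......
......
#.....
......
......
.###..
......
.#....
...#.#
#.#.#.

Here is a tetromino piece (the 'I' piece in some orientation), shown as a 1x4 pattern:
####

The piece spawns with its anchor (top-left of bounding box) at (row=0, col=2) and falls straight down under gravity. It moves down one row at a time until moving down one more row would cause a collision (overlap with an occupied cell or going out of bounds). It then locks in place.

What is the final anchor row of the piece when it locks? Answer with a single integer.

Answer: 5

Derivation:
Spawn at (row=0, col=2). Try each row:
  row 0: fits
  row 1: fits
  row 2: fits
  row 3: fits
  row 4: fits
  row 5: fits
  row 6: blocked -> lock at row 5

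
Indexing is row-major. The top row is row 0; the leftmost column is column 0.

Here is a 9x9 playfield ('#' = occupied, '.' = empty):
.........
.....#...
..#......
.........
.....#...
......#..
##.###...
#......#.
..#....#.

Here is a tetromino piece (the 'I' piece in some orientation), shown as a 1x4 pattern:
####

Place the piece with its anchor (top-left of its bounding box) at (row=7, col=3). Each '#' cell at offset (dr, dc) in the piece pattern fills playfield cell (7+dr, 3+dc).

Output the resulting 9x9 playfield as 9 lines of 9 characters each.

Fill (7+0,3+0) = (7,3)
Fill (7+0,3+1) = (7,4)
Fill (7+0,3+2) = (7,5)
Fill (7+0,3+3) = (7,6)

Answer: .........
.....#...
..#......
.........
.....#...
......#..
##.###...
#..#####.
..#....#.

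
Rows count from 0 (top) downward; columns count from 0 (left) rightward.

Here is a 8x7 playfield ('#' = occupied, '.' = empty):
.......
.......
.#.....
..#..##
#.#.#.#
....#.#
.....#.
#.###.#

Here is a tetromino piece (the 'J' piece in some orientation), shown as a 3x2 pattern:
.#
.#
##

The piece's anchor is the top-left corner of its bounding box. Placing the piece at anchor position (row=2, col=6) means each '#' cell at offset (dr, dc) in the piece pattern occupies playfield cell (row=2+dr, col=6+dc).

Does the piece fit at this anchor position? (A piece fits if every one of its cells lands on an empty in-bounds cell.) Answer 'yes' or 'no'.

Check each piece cell at anchor (2, 6):
  offset (0,1) -> (2,7): out of bounds -> FAIL
  offset (1,1) -> (3,7): out of bounds -> FAIL
  offset (2,0) -> (4,6): occupied ('#') -> FAIL
  offset (2,1) -> (4,7): out of bounds -> FAIL
All cells valid: no

Answer: no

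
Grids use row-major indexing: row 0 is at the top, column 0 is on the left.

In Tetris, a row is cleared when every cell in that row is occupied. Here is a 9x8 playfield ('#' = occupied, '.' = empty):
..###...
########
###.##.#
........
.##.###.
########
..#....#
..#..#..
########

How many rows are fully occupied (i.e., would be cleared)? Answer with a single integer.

Check each row:
  row 0: 5 empty cells -> not full
  row 1: 0 empty cells -> FULL (clear)
  row 2: 2 empty cells -> not full
  row 3: 8 empty cells -> not full
  row 4: 3 empty cells -> not full
  row 5: 0 empty cells -> FULL (clear)
  row 6: 6 empty cells -> not full
  row 7: 6 empty cells -> not full
  row 8: 0 empty cells -> FULL (clear)
Total rows cleared: 3

Answer: 3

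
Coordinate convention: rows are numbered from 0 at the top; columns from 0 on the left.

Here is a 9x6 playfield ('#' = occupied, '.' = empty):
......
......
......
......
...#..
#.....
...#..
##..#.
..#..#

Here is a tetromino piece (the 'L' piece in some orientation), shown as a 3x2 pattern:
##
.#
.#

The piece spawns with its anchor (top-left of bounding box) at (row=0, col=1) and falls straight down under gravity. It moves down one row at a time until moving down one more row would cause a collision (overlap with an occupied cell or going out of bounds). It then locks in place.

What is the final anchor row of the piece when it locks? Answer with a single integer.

Spawn at (row=0, col=1). Try each row:
  row 0: fits
  row 1: fits
  row 2: fits
  row 3: fits
  row 4: fits
  row 5: fits
  row 6: blocked -> lock at row 5

Answer: 5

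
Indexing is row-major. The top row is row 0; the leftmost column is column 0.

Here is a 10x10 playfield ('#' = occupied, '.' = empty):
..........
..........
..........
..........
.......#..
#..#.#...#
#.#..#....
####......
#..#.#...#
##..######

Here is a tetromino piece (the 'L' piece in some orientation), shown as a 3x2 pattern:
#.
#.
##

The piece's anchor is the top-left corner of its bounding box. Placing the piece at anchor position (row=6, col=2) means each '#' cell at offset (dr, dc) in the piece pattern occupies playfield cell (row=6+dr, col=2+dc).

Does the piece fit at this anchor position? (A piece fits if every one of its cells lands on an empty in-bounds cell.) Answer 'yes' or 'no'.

Check each piece cell at anchor (6, 2):
  offset (0,0) -> (6,2): occupied ('#') -> FAIL
  offset (1,0) -> (7,2): occupied ('#') -> FAIL
  offset (2,0) -> (8,2): empty -> OK
  offset (2,1) -> (8,3): occupied ('#') -> FAIL
All cells valid: no

Answer: no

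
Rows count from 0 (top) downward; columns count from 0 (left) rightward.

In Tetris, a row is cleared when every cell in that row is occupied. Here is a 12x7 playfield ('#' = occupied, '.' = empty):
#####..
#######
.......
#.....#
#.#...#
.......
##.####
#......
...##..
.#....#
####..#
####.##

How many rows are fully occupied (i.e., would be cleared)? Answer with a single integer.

Answer: 1

Derivation:
Check each row:
  row 0: 2 empty cells -> not full
  row 1: 0 empty cells -> FULL (clear)
  row 2: 7 empty cells -> not full
  row 3: 5 empty cells -> not full
  row 4: 4 empty cells -> not full
  row 5: 7 empty cells -> not full
  row 6: 1 empty cell -> not full
  row 7: 6 empty cells -> not full
  row 8: 5 empty cells -> not full
  row 9: 5 empty cells -> not full
  row 10: 2 empty cells -> not full
  row 11: 1 empty cell -> not full
Total rows cleared: 1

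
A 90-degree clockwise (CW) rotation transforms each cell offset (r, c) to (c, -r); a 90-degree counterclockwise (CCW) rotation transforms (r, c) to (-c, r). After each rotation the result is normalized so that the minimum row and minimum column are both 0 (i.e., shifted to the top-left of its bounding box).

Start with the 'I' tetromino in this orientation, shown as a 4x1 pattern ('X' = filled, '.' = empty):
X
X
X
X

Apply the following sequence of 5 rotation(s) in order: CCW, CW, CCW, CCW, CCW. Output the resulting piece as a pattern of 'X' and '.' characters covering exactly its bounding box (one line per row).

Start:
X
X
X
X
After rotation 1 (CCW):
XXXX
After rotation 2 (CW):
X
X
X
X
After rotation 3 (CCW):
XXXX
After rotation 4 (CCW):
X
X
X
X
After rotation 5 (CCW):
XXXX

Answer: XXXX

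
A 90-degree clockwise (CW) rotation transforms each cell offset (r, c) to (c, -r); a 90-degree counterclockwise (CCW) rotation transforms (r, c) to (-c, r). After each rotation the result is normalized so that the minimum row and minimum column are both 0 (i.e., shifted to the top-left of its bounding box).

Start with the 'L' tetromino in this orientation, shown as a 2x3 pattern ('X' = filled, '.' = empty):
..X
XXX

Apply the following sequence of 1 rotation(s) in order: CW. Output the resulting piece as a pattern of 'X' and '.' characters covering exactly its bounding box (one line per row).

Answer: X.
X.
XX

Derivation:
Start:
..X
XXX
After rotation 1 (CW):
X.
X.
XX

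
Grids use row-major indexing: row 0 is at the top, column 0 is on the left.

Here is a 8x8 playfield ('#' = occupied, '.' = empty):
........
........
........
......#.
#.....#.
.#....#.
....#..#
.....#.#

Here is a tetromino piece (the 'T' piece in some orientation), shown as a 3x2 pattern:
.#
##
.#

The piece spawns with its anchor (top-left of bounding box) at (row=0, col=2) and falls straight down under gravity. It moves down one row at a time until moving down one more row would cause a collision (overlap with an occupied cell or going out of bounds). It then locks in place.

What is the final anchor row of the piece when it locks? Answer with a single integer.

Spawn at (row=0, col=2). Try each row:
  row 0: fits
  row 1: fits
  row 2: fits
  row 3: fits
  row 4: fits
  row 5: fits
  row 6: blocked -> lock at row 5

Answer: 5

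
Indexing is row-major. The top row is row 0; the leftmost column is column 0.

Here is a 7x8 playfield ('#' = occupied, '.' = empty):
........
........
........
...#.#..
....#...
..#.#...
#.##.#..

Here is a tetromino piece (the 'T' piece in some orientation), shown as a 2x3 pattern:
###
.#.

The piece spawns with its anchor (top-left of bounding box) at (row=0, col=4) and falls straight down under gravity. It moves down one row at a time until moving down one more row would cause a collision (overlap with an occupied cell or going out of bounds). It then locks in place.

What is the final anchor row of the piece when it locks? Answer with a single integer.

Answer: 1

Derivation:
Spawn at (row=0, col=4). Try each row:
  row 0: fits
  row 1: fits
  row 2: blocked -> lock at row 1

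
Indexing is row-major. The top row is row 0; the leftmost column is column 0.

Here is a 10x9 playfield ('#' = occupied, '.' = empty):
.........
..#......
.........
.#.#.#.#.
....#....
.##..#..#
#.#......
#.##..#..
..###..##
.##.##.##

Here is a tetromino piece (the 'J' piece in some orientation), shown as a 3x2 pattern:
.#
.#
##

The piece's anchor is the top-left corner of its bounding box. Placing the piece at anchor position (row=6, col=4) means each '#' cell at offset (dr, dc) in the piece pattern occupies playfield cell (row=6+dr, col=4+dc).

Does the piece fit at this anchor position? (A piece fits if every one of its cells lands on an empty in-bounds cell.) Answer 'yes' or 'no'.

Check each piece cell at anchor (6, 4):
  offset (0,1) -> (6,5): empty -> OK
  offset (1,1) -> (7,5): empty -> OK
  offset (2,0) -> (8,4): occupied ('#') -> FAIL
  offset (2,1) -> (8,5): empty -> OK
All cells valid: no

Answer: no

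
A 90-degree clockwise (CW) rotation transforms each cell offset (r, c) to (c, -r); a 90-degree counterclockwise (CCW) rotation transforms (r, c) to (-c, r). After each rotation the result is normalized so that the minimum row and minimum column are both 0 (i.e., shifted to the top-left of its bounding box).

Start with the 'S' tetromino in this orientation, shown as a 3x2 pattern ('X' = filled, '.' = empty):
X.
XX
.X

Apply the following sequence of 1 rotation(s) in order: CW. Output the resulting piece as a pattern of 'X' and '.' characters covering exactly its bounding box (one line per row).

Answer: .XX
XX.

Derivation:
Start:
X.
XX
.X
After rotation 1 (CW):
.XX
XX.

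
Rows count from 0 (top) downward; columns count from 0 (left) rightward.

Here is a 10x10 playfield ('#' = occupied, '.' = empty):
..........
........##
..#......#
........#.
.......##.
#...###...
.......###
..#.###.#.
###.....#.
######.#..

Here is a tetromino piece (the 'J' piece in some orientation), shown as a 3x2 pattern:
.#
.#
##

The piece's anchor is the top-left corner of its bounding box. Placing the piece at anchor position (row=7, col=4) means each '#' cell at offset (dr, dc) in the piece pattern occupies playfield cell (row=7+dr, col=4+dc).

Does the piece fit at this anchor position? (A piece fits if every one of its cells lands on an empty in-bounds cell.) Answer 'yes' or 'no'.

Check each piece cell at anchor (7, 4):
  offset (0,1) -> (7,5): occupied ('#') -> FAIL
  offset (1,1) -> (8,5): empty -> OK
  offset (2,0) -> (9,4): occupied ('#') -> FAIL
  offset (2,1) -> (9,5): occupied ('#') -> FAIL
All cells valid: no

Answer: no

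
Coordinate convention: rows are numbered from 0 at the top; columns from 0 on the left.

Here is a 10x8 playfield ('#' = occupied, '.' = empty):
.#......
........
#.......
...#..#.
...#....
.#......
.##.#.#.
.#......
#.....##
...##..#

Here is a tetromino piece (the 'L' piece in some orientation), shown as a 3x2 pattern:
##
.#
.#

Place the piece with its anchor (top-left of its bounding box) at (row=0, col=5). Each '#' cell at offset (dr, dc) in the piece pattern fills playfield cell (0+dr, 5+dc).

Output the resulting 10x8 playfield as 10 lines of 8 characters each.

Answer: .#...##.
......#.
#.....#.
...#..#.
...#....
.#......
.##.#.#.
.#......
#.....##
...##..#

Derivation:
Fill (0+0,5+0) = (0,5)
Fill (0+0,5+1) = (0,6)
Fill (0+1,5+1) = (1,6)
Fill (0+2,5+1) = (2,6)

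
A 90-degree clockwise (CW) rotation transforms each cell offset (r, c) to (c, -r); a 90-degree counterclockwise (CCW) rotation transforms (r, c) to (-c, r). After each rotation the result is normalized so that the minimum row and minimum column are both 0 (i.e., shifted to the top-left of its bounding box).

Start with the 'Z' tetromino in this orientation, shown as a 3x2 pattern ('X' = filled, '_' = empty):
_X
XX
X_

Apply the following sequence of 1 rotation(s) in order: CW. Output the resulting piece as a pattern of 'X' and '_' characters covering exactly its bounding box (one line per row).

Answer: XX_
_XX

Derivation:
Start:
_X
XX
X_
After rotation 1 (CW):
XX_
_XX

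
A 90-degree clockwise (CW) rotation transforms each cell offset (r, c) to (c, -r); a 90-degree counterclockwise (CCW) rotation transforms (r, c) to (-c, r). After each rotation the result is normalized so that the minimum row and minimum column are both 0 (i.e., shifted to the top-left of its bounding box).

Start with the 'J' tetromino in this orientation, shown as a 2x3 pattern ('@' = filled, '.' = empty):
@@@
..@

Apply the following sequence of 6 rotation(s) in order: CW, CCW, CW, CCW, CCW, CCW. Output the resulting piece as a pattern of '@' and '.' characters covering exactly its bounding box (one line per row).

Start:
@@@
..@
After rotation 1 (CW):
.@
.@
@@
After rotation 2 (CCW):
@@@
..@
After rotation 3 (CW):
.@
.@
@@
After rotation 4 (CCW):
@@@
..@
After rotation 5 (CCW):
@@
@.
@.
After rotation 6 (CCW):
@..
@@@

Answer: @..
@@@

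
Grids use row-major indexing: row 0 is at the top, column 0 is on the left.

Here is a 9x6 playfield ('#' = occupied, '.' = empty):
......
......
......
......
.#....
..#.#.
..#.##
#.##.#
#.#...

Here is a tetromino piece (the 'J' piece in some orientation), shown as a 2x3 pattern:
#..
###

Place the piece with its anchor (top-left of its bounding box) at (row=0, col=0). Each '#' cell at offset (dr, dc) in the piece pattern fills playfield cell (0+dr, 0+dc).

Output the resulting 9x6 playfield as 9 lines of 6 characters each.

Answer: #.....
###...
......
......
.#....
..#.#.
..#.##
#.##.#
#.#...

Derivation:
Fill (0+0,0+0) = (0,0)
Fill (0+1,0+0) = (1,0)
Fill (0+1,0+1) = (1,1)
Fill (0+1,0+2) = (1,2)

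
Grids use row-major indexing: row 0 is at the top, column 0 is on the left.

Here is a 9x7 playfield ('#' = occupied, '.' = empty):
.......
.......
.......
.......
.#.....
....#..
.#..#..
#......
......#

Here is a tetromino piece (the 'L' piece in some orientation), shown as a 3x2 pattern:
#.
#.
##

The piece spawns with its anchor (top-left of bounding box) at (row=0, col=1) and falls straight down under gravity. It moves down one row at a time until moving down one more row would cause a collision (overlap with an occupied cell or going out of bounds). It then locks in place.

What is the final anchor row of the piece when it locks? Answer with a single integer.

Answer: 1

Derivation:
Spawn at (row=0, col=1). Try each row:
  row 0: fits
  row 1: fits
  row 2: blocked -> lock at row 1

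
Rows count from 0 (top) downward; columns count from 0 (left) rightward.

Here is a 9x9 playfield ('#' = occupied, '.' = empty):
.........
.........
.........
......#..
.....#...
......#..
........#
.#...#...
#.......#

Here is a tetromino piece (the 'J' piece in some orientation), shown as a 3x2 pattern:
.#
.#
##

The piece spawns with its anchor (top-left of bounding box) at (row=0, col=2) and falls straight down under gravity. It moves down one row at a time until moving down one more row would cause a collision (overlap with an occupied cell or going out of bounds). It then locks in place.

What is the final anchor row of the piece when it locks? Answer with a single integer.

Answer: 6

Derivation:
Spawn at (row=0, col=2). Try each row:
  row 0: fits
  row 1: fits
  row 2: fits
  row 3: fits
  row 4: fits
  row 5: fits
  row 6: fits
  row 7: blocked -> lock at row 6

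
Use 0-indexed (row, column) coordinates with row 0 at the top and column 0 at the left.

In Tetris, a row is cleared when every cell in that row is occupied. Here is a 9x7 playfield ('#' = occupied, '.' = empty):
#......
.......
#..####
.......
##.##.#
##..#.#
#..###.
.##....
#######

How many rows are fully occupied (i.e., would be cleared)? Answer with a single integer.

Answer: 1

Derivation:
Check each row:
  row 0: 6 empty cells -> not full
  row 1: 7 empty cells -> not full
  row 2: 2 empty cells -> not full
  row 3: 7 empty cells -> not full
  row 4: 2 empty cells -> not full
  row 5: 3 empty cells -> not full
  row 6: 3 empty cells -> not full
  row 7: 5 empty cells -> not full
  row 8: 0 empty cells -> FULL (clear)
Total rows cleared: 1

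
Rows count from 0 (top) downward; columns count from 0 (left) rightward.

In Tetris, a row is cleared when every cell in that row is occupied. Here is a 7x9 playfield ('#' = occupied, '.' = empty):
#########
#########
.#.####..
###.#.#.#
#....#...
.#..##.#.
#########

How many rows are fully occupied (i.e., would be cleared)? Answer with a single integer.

Answer: 3

Derivation:
Check each row:
  row 0: 0 empty cells -> FULL (clear)
  row 1: 0 empty cells -> FULL (clear)
  row 2: 4 empty cells -> not full
  row 3: 3 empty cells -> not full
  row 4: 7 empty cells -> not full
  row 5: 5 empty cells -> not full
  row 6: 0 empty cells -> FULL (clear)
Total rows cleared: 3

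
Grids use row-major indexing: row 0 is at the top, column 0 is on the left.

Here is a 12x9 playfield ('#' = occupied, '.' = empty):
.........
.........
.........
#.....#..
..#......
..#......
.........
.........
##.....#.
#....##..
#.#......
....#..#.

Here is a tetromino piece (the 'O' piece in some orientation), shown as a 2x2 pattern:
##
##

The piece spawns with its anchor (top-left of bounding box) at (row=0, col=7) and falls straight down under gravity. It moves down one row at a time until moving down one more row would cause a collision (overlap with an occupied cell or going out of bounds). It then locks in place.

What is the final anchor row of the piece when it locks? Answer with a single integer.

Answer: 6

Derivation:
Spawn at (row=0, col=7). Try each row:
  row 0: fits
  row 1: fits
  row 2: fits
  row 3: fits
  row 4: fits
  row 5: fits
  row 6: fits
  row 7: blocked -> lock at row 6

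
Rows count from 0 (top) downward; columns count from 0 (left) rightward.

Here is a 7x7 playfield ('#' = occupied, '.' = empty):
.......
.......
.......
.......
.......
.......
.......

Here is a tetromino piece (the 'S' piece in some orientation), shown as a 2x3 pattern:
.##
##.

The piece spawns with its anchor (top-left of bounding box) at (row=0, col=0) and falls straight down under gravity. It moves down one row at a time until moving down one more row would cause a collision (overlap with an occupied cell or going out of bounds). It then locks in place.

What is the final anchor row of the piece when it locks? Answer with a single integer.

Spawn at (row=0, col=0). Try each row:
  row 0: fits
  row 1: fits
  row 2: fits
  row 3: fits
  row 4: fits
  row 5: fits
  row 6: blocked -> lock at row 5

Answer: 5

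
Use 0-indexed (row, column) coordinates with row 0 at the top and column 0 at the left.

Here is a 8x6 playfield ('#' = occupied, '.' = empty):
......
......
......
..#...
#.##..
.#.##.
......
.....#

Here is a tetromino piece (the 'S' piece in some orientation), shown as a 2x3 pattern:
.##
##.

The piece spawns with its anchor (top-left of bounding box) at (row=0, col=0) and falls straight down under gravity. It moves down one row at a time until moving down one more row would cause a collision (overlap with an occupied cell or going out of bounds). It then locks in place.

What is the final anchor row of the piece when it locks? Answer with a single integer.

Answer: 2

Derivation:
Spawn at (row=0, col=0). Try each row:
  row 0: fits
  row 1: fits
  row 2: fits
  row 3: blocked -> lock at row 2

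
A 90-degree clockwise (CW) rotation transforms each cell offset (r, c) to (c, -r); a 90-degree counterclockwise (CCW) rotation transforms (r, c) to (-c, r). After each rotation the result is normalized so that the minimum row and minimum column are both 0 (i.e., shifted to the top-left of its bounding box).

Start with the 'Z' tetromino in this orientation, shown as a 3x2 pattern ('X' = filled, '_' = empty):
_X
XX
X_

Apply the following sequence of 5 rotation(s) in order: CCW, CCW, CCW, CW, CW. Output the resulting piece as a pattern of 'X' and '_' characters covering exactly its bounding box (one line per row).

Answer: XX_
_XX

Derivation:
Start:
_X
XX
X_
After rotation 1 (CCW):
XX_
_XX
After rotation 2 (CCW):
_X
XX
X_
After rotation 3 (CCW):
XX_
_XX
After rotation 4 (CW):
_X
XX
X_
After rotation 5 (CW):
XX_
_XX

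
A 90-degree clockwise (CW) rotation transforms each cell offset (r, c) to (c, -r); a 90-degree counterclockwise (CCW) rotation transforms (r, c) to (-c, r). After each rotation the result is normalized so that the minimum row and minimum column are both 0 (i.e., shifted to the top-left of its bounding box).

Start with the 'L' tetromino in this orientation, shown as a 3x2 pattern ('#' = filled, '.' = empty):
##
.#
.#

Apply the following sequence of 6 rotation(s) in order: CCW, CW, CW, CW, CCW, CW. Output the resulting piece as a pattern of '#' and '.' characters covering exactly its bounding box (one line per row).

Start:
##
.#
.#
After rotation 1 (CCW):
###
#..
After rotation 2 (CW):
##
.#
.#
After rotation 3 (CW):
..#
###
After rotation 4 (CW):
#.
#.
##
After rotation 5 (CCW):
..#
###
After rotation 6 (CW):
#.
#.
##

Answer: #.
#.
##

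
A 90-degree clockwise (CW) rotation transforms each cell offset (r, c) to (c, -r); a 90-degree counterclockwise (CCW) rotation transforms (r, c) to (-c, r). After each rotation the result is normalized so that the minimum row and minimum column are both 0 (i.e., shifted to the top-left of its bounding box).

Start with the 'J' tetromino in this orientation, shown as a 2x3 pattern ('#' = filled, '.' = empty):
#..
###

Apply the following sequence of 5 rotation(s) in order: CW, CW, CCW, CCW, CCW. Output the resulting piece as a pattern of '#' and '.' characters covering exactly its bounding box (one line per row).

Start:
#..
###
After rotation 1 (CW):
##
#.
#.
After rotation 2 (CW):
###
..#
After rotation 3 (CCW):
##
#.
#.
After rotation 4 (CCW):
#..
###
After rotation 5 (CCW):
.#
.#
##

Answer: .#
.#
##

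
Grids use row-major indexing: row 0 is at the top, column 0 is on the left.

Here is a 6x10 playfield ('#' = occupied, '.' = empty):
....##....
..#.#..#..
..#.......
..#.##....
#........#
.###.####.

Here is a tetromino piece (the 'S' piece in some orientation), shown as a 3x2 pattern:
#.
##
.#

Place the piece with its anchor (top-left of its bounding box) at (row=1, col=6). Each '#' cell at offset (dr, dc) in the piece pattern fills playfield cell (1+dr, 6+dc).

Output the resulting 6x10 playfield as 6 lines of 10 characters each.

Fill (1+0,6+0) = (1,6)
Fill (1+1,6+0) = (2,6)
Fill (1+1,6+1) = (2,7)
Fill (1+2,6+1) = (3,7)

Answer: ....##....
..#.#.##..
..#...##..
..#.##.#..
#........#
.###.####.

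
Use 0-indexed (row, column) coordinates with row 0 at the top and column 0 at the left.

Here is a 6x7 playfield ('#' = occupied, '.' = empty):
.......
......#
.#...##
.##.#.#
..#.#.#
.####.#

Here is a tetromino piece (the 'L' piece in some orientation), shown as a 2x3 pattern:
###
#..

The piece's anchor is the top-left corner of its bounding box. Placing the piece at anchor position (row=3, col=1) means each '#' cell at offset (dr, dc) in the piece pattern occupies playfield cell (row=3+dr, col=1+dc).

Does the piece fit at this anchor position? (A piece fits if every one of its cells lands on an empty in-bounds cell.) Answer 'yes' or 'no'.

Check each piece cell at anchor (3, 1):
  offset (0,0) -> (3,1): occupied ('#') -> FAIL
  offset (0,1) -> (3,2): occupied ('#') -> FAIL
  offset (0,2) -> (3,3): empty -> OK
  offset (1,0) -> (4,1): empty -> OK
All cells valid: no

Answer: no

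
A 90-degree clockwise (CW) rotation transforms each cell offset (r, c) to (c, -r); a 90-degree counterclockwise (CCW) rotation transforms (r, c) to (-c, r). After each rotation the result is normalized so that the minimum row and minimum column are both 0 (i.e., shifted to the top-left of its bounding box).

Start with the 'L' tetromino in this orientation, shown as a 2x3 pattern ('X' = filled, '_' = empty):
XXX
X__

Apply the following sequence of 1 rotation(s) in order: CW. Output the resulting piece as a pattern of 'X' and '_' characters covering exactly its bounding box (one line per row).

Start:
XXX
X__
After rotation 1 (CW):
XX
_X
_X

Answer: XX
_X
_X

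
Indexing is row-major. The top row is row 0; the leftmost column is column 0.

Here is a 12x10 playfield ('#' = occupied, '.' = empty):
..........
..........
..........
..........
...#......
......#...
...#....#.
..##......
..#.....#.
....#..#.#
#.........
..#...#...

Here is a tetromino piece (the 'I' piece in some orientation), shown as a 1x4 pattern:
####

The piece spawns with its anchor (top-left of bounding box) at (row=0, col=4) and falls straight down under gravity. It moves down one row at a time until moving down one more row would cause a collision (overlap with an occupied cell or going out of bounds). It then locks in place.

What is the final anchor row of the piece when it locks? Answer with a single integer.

Answer: 4

Derivation:
Spawn at (row=0, col=4). Try each row:
  row 0: fits
  row 1: fits
  row 2: fits
  row 3: fits
  row 4: fits
  row 5: blocked -> lock at row 4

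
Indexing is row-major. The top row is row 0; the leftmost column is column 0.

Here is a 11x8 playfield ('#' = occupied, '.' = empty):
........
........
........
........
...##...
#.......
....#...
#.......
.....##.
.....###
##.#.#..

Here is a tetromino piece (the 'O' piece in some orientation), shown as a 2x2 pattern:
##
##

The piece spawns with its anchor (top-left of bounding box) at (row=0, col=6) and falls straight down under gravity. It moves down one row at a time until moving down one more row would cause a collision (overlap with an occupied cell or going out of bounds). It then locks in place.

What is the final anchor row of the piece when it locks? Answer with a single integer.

Spawn at (row=0, col=6). Try each row:
  row 0: fits
  row 1: fits
  row 2: fits
  row 3: fits
  row 4: fits
  row 5: fits
  row 6: fits
  row 7: blocked -> lock at row 6

Answer: 6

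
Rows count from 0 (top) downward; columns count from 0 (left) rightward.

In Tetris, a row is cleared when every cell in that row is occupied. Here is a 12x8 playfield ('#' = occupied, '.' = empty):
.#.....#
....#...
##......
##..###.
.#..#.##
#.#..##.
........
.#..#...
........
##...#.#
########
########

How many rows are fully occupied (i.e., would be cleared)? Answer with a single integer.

Check each row:
  row 0: 6 empty cells -> not full
  row 1: 7 empty cells -> not full
  row 2: 6 empty cells -> not full
  row 3: 3 empty cells -> not full
  row 4: 4 empty cells -> not full
  row 5: 4 empty cells -> not full
  row 6: 8 empty cells -> not full
  row 7: 6 empty cells -> not full
  row 8: 8 empty cells -> not full
  row 9: 4 empty cells -> not full
  row 10: 0 empty cells -> FULL (clear)
  row 11: 0 empty cells -> FULL (clear)
Total rows cleared: 2

Answer: 2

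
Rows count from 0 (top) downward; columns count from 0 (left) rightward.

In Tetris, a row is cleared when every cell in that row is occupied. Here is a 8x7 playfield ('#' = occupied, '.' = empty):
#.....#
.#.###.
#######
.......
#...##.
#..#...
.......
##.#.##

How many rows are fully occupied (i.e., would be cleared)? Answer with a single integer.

Check each row:
  row 0: 5 empty cells -> not full
  row 1: 3 empty cells -> not full
  row 2: 0 empty cells -> FULL (clear)
  row 3: 7 empty cells -> not full
  row 4: 4 empty cells -> not full
  row 5: 5 empty cells -> not full
  row 6: 7 empty cells -> not full
  row 7: 2 empty cells -> not full
Total rows cleared: 1

Answer: 1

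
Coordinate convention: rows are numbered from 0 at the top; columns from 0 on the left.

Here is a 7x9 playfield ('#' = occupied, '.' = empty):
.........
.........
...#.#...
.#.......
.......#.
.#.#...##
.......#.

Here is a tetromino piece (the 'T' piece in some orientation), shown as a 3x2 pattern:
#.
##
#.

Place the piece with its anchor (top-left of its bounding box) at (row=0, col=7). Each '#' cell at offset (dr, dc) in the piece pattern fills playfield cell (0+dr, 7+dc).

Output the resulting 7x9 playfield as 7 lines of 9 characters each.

Fill (0+0,7+0) = (0,7)
Fill (0+1,7+0) = (1,7)
Fill (0+1,7+1) = (1,8)
Fill (0+2,7+0) = (2,7)

Answer: .......#.
.......##
...#.#.#.
.#.......
.......#.
.#.#...##
.......#.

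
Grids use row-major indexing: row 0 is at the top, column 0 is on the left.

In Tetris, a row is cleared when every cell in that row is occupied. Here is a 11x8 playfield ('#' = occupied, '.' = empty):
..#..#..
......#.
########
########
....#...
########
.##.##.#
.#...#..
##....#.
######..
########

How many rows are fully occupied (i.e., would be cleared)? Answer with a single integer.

Check each row:
  row 0: 6 empty cells -> not full
  row 1: 7 empty cells -> not full
  row 2: 0 empty cells -> FULL (clear)
  row 3: 0 empty cells -> FULL (clear)
  row 4: 7 empty cells -> not full
  row 5: 0 empty cells -> FULL (clear)
  row 6: 3 empty cells -> not full
  row 7: 6 empty cells -> not full
  row 8: 5 empty cells -> not full
  row 9: 2 empty cells -> not full
  row 10: 0 empty cells -> FULL (clear)
Total rows cleared: 4

Answer: 4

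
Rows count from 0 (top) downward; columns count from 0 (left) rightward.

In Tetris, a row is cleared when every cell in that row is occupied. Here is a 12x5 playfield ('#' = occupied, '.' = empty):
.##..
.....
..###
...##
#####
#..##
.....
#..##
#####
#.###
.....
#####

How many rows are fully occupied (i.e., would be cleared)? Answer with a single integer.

Check each row:
  row 0: 3 empty cells -> not full
  row 1: 5 empty cells -> not full
  row 2: 2 empty cells -> not full
  row 3: 3 empty cells -> not full
  row 4: 0 empty cells -> FULL (clear)
  row 5: 2 empty cells -> not full
  row 6: 5 empty cells -> not full
  row 7: 2 empty cells -> not full
  row 8: 0 empty cells -> FULL (clear)
  row 9: 1 empty cell -> not full
  row 10: 5 empty cells -> not full
  row 11: 0 empty cells -> FULL (clear)
Total rows cleared: 3

Answer: 3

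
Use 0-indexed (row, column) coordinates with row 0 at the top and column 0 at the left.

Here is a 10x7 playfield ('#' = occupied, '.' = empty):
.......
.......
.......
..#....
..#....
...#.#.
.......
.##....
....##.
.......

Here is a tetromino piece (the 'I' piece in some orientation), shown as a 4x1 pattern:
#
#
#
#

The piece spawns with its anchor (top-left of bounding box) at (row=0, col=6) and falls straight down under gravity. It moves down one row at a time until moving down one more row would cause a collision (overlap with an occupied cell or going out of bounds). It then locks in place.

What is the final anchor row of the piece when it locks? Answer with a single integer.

Spawn at (row=0, col=6). Try each row:
  row 0: fits
  row 1: fits
  row 2: fits
  row 3: fits
  row 4: fits
  row 5: fits
  row 6: fits
  row 7: blocked -> lock at row 6

Answer: 6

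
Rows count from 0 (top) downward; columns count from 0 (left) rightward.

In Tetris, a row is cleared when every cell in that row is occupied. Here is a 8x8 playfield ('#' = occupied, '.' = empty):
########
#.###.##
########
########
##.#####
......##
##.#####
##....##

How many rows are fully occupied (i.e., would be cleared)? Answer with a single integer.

Answer: 3

Derivation:
Check each row:
  row 0: 0 empty cells -> FULL (clear)
  row 1: 2 empty cells -> not full
  row 2: 0 empty cells -> FULL (clear)
  row 3: 0 empty cells -> FULL (clear)
  row 4: 1 empty cell -> not full
  row 5: 6 empty cells -> not full
  row 6: 1 empty cell -> not full
  row 7: 4 empty cells -> not full
Total rows cleared: 3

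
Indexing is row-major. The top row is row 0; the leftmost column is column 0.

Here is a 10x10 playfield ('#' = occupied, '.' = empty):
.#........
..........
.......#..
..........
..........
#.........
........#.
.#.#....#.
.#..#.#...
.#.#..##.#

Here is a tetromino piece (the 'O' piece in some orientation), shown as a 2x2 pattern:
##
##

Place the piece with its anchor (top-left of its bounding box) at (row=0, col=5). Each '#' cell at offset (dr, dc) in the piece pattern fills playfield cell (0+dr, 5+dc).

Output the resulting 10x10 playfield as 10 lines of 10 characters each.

Fill (0+0,5+0) = (0,5)
Fill (0+0,5+1) = (0,6)
Fill (0+1,5+0) = (1,5)
Fill (0+1,5+1) = (1,6)

Answer: .#...##...
.....##...
.......#..
..........
..........
#.........
........#.
.#.#....#.
.#..#.#...
.#.#..##.#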